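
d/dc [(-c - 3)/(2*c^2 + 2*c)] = (c^2 + 6*c + 3)/(2*c^2*(c^2 + 2*c + 1))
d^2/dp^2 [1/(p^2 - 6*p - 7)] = 2*(p^2 - 6*p - 4*(p - 3)^2 - 7)/(-p^2 + 6*p + 7)^3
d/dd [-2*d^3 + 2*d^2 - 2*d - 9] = -6*d^2 + 4*d - 2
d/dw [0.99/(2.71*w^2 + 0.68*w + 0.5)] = (-5.3658*w - 0.6732)/(2.71*w^2 + 0.68*w + 0.5)^2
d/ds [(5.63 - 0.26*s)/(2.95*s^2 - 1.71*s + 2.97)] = (0.767*s^2 - 33.217*s + 8.8551)/(8.7025*s^4 - 10.089*s^3 + 20.4471*s^2 - 10.1574*s + 8.8209)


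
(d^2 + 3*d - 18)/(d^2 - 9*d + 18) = (d + 6)/(d - 6)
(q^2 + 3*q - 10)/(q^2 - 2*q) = (q + 5)/q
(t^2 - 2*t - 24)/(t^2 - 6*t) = (t + 4)/t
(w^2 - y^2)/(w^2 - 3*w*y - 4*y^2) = (-w + y)/(-w + 4*y)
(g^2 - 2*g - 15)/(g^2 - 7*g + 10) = (g + 3)/(g - 2)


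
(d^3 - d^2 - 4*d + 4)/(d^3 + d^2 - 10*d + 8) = (d + 2)/(d + 4)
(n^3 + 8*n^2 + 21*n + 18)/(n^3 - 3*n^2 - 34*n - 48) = (n + 3)/(n - 8)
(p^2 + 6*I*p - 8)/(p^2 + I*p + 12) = (p + 2*I)/(p - 3*I)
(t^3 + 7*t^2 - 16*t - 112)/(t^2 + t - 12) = (t^2 + 3*t - 28)/(t - 3)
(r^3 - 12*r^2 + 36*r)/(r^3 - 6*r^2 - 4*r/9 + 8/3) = 9*r*(r - 6)/(9*r^2 - 4)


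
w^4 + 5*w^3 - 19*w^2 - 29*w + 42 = (w - 3)*(w - 1)*(w + 2)*(w + 7)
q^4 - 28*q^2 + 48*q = q*(q - 4)*(q - 2)*(q + 6)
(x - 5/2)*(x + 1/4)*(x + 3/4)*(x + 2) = x^4 + x^3/2 - 85*x^2/16 - 163*x/32 - 15/16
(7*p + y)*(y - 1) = 7*p*y - 7*p + y^2 - y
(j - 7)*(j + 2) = j^2 - 5*j - 14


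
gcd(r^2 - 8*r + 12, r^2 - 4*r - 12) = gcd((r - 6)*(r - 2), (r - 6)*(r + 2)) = r - 6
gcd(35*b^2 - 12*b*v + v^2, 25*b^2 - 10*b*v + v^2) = -5*b + v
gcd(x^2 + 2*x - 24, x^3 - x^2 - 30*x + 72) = x^2 + 2*x - 24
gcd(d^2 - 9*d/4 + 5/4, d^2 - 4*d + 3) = d - 1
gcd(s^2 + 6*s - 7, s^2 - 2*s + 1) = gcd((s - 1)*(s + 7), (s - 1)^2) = s - 1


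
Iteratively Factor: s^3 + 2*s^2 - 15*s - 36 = (s + 3)*(s^2 - s - 12) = (s - 4)*(s + 3)*(s + 3)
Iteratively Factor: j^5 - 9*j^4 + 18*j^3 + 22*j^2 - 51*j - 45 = (j - 3)*(j^4 - 6*j^3 + 22*j + 15) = (j - 3)*(j + 1)*(j^3 - 7*j^2 + 7*j + 15) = (j - 5)*(j - 3)*(j + 1)*(j^2 - 2*j - 3) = (j - 5)*(j - 3)*(j + 1)^2*(j - 3)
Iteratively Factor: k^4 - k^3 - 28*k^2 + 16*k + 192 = (k + 3)*(k^3 - 4*k^2 - 16*k + 64) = (k - 4)*(k + 3)*(k^2 - 16) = (k - 4)*(k + 3)*(k + 4)*(k - 4)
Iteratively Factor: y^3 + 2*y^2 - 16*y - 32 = (y - 4)*(y^2 + 6*y + 8) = (y - 4)*(y + 2)*(y + 4)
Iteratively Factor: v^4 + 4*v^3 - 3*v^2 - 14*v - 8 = (v + 1)*(v^3 + 3*v^2 - 6*v - 8) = (v + 1)^2*(v^2 + 2*v - 8) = (v + 1)^2*(v + 4)*(v - 2)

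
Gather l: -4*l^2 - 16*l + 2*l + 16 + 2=-4*l^2 - 14*l + 18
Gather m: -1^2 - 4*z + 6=5 - 4*z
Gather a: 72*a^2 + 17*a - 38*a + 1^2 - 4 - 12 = 72*a^2 - 21*a - 15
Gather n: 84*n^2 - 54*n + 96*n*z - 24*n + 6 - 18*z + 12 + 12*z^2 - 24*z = 84*n^2 + n*(96*z - 78) + 12*z^2 - 42*z + 18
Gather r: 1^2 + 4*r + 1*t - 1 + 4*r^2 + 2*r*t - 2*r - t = 4*r^2 + r*(2*t + 2)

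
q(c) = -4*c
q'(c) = -4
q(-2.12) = 8.48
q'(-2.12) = -4.00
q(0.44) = -1.76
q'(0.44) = -4.00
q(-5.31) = 21.24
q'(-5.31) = -4.00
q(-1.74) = 6.96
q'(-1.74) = -4.00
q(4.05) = -16.20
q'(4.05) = -4.00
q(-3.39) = 13.56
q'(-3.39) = -4.00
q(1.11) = -4.44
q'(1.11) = -4.00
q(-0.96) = 3.84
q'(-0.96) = -4.00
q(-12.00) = 48.00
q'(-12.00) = -4.00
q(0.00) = 0.00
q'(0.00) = -4.00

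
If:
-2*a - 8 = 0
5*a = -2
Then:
No Solution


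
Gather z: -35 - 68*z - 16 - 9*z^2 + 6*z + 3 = -9*z^2 - 62*z - 48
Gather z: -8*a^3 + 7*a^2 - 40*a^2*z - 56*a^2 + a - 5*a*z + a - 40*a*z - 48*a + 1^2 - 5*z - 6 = -8*a^3 - 49*a^2 - 46*a + z*(-40*a^2 - 45*a - 5) - 5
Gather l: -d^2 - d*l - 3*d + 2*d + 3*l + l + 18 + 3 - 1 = -d^2 - d + l*(4 - d) + 20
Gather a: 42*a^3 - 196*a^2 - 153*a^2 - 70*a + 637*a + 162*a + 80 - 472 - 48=42*a^3 - 349*a^2 + 729*a - 440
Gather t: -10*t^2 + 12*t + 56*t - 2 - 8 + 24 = -10*t^2 + 68*t + 14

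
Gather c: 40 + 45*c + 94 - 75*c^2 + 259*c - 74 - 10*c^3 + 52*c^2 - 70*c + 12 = -10*c^3 - 23*c^2 + 234*c + 72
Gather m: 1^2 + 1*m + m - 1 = 2*m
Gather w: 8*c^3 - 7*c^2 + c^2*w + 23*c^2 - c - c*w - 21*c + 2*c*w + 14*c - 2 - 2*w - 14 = 8*c^3 + 16*c^2 - 8*c + w*(c^2 + c - 2) - 16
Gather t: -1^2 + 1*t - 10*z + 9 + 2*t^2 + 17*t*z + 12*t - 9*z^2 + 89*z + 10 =2*t^2 + t*(17*z + 13) - 9*z^2 + 79*z + 18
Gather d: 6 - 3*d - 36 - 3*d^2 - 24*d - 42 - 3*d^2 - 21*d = -6*d^2 - 48*d - 72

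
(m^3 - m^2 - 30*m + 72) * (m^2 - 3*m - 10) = m^5 - 4*m^4 - 37*m^3 + 172*m^2 + 84*m - 720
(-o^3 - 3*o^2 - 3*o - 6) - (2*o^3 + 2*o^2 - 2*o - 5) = -3*o^3 - 5*o^2 - o - 1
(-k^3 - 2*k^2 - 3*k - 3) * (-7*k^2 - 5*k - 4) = 7*k^5 + 19*k^4 + 35*k^3 + 44*k^2 + 27*k + 12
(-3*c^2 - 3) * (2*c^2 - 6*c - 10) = -6*c^4 + 18*c^3 + 24*c^2 + 18*c + 30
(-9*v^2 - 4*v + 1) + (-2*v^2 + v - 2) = -11*v^2 - 3*v - 1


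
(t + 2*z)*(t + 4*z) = t^2 + 6*t*z + 8*z^2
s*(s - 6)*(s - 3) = s^3 - 9*s^2 + 18*s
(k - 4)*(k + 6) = k^2 + 2*k - 24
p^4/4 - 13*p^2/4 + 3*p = p*(p/4 + 1)*(p - 3)*(p - 1)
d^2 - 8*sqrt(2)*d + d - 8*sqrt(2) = (d + 1)*(d - 8*sqrt(2))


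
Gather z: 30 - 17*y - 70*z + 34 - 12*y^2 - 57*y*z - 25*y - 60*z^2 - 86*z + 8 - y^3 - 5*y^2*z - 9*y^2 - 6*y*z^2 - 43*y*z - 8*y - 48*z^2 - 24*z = -y^3 - 21*y^2 - 50*y + z^2*(-6*y - 108) + z*(-5*y^2 - 100*y - 180) + 72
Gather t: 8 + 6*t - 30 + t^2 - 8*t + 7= t^2 - 2*t - 15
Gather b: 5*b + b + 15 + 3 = 6*b + 18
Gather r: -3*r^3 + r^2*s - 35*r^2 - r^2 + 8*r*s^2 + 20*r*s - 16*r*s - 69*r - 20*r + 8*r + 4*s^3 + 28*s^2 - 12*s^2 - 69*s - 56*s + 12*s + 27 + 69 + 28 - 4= -3*r^3 + r^2*(s - 36) + r*(8*s^2 + 4*s - 81) + 4*s^3 + 16*s^2 - 113*s + 120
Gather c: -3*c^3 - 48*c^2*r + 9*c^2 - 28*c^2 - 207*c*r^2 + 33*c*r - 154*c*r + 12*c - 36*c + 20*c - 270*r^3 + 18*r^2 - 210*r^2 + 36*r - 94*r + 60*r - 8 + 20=-3*c^3 + c^2*(-48*r - 19) + c*(-207*r^2 - 121*r - 4) - 270*r^3 - 192*r^2 + 2*r + 12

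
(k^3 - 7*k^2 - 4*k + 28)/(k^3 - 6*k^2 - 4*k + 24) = (k - 7)/(k - 6)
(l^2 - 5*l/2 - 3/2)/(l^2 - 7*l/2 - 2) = (l - 3)/(l - 4)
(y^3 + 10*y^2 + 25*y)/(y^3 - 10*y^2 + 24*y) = (y^2 + 10*y + 25)/(y^2 - 10*y + 24)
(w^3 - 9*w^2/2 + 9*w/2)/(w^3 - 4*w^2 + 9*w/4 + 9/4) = 2*w/(2*w + 1)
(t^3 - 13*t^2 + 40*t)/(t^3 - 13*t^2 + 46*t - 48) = t*(t - 5)/(t^2 - 5*t + 6)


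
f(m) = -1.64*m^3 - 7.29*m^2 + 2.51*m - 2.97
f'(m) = -4.92*m^2 - 14.58*m + 2.51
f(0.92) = -8.11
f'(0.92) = -15.07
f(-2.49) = -29.10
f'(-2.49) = 8.31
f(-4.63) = -8.09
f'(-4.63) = -35.45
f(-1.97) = -23.67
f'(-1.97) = 12.14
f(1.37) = -17.43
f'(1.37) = -26.70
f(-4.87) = 1.33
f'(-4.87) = -43.17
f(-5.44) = 31.66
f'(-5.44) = -63.78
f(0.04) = -2.88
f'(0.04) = 1.92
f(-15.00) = 3854.13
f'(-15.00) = -885.79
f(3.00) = -105.33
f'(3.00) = -85.51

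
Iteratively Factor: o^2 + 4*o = (o)*(o + 4)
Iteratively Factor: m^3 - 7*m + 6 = (m - 1)*(m^2 + m - 6) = (m - 2)*(m - 1)*(m + 3)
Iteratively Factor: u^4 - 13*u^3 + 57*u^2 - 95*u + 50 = (u - 1)*(u^3 - 12*u^2 + 45*u - 50) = (u - 5)*(u - 1)*(u^2 - 7*u + 10) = (u - 5)*(u - 2)*(u - 1)*(u - 5)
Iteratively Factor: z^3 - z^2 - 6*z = (z + 2)*(z^2 - 3*z) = z*(z + 2)*(z - 3)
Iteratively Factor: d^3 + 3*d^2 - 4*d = (d + 4)*(d^2 - d) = d*(d + 4)*(d - 1)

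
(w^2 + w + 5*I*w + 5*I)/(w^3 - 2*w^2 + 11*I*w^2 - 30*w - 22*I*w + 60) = (w + 1)/(w^2 + w*(-2 + 6*I) - 12*I)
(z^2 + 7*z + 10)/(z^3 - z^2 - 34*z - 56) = (z + 5)/(z^2 - 3*z - 28)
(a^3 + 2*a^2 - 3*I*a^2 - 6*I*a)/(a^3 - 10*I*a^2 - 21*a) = (a + 2)/(a - 7*I)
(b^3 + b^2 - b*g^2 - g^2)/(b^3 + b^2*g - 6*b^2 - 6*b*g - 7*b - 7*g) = (b - g)/(b - 7)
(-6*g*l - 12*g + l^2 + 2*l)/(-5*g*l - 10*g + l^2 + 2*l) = (6*g - l)/(5*g - l)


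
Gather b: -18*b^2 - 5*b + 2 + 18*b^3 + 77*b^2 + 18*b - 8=18*b^3 + 59*b^2 + 13*b - 6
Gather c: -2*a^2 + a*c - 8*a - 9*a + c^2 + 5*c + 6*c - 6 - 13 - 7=-2*a^2 - 17*a + c^2 + c*(a + 11) - 26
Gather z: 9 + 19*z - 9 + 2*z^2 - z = 2*z^2 + 18*z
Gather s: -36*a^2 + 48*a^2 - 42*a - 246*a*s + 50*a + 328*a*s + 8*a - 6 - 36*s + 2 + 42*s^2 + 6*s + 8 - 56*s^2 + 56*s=12*a^2 + 16*a - 14*s^2 + s*(82*a + 26) + 4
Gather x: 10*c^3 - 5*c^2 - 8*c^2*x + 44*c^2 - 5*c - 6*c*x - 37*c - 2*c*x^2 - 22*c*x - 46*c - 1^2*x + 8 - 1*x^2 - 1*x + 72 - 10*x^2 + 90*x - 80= 10*c^3 + 39*c^2 - 88*c + x^2*(-2*c - 11) + x*(-8*c^2 - 28*c + 88)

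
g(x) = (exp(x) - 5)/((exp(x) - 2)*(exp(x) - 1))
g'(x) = -(exp(x) - 5)*exp(x)/((exp(x) - 2)*(exp(x) - 1)^2) - (exp(x) - 5)*exp(x)/((exp(x) - 2)^2*(exp(x) - 1)) + exp(x)/((exp(x) - 2)*(exp(x) - 1)) = (-exp(2*x) + 10*exp(x) - 13)*exp(x)/(exp(4*x) - 6*exp(3*x) + 13*exp(2*x) - 12*exp(x) + 4)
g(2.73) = 0.05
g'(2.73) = -0.04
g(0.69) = 481.39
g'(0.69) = 151434.36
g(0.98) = -2.11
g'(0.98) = 14.26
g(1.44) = -0.11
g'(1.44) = 0.94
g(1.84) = 0.06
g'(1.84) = 0.13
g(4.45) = 0.01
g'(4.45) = -0.01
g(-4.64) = -2.53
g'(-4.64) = -0.03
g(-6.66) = -2.50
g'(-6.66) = -0.00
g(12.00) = 0.00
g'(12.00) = 0.00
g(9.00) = 0.00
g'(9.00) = 0.00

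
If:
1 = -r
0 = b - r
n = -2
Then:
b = -1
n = -2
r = -1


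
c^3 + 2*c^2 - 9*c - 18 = (c - 3)*(c + 2)*(c + 3)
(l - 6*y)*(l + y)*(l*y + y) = l^3*y - 5*l^2*y^2 + l^2*y - 6*l*y^3 - 5*l*y^2 - 6*y^3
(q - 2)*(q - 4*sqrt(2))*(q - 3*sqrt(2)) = q^3 - 7*sqrt(2)*q^2 - 2*q^2 + 14*sqrt(2)*q + 24*q - 48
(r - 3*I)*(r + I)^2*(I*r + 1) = I*r^4 + 2*r^3 + 4*I*r^2 + 2*r + 3*I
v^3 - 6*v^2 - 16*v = v*(v - 8)*(v + 2)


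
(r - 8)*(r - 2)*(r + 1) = r^3 - 9*r^2 + 6*r + 16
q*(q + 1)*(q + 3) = q^3 + 4*q^2 + 3*q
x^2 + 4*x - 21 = (x - 3)*(x + 7)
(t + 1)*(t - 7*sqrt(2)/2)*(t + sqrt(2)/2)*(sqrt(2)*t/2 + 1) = sqrt(2)*t^4/2 - 2*t^3 + sqrt(2)*t^3/2 - 19*sqrt(2)*t^2/4 - 2*t^2 - 19*sqrt(2)*t/4 - 7*t/2 - 7/2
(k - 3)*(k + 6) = k^2 + 3*k - 18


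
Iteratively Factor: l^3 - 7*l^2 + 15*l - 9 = (l - 1)*(l^2 - 6*l + 9) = (l - 3)*(l - 1)*(l - 3)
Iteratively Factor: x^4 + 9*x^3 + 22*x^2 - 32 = (x - 1)*(x^3 + 10*x^2 + 32*x + 32) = (x - 1)*(x + 2)*(x^2 + 8*x + 16) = (x - 1)*(x + 2)*(x + 4)*(x + 4)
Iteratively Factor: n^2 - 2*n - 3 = (n - 3)*(n + 1)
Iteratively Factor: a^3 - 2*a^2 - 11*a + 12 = (a - 4)*(a^2 + 2*a - 3) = (a - 4)*(a + 3)*(a - 1)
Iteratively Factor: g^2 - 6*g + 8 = (g - 2)*(g - 4)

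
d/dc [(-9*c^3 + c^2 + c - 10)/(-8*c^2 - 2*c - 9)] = (72*c^4 + 36*c^3 + 249*c^2 - 178*c - 29)/(64*c^4 + 32*c^3 + 148*c^2 + 36*c + 81)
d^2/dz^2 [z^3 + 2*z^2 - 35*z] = 6*z + 4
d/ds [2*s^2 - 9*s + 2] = 4*s - 9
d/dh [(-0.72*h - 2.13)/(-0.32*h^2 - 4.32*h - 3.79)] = (0.2304*h^2 + 3.1104*h - (0.64*h + 4.32)*(0.72*h + 2.13) + 2.7288)/(0.32*h^2 + 4.32*h + 3.79)^2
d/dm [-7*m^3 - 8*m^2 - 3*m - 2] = -21*m^2 - 16*m - 3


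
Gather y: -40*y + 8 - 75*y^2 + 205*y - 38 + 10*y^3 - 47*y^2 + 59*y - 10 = 10*y^3 - 122*y^2 + 224*y - 40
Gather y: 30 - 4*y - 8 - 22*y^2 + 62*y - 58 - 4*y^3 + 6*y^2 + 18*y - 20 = -4*y^3 - 16*y^2 + 76*y - 56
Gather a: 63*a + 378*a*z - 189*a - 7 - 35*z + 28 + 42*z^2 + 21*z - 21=a*(378*z - 126) + 42*z^2 - 14*z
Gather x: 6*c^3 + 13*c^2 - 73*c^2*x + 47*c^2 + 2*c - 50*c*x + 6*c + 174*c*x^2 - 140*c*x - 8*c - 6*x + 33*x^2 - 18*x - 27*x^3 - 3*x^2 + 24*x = 6*c^3 + 60*c^2 - 27*x^3 + x^2*(174*c + 30) + x*(-73*c^2 - 190*c)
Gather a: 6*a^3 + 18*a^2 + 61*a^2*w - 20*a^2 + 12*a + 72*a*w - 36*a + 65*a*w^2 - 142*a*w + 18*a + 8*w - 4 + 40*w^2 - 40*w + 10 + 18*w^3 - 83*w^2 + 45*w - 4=6*a^3 + a^2*(61*w - 2) + a*(65*w^2 - 70*w - 6) + 18*w^3 - 43*w^2 + 13*w + 2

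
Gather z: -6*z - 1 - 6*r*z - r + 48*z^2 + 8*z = -r + 48*z^2 + z*(2 - 6*r) - 1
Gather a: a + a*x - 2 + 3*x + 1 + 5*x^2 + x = a*(x + 1) + 5*x^2 + 4*x - 1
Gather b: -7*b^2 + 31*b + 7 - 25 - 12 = -7*b^2 + 31*b - 30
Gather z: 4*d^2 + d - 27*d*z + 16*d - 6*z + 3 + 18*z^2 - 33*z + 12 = 4*d^2 + 17*d + 18*z^2 + z*(-27*d - 39) + 15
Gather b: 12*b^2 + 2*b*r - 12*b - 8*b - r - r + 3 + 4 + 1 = 12*b^2 + b*(2*r - 20) - 2*r + 8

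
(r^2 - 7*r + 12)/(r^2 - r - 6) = (r - 4)/(r + 2)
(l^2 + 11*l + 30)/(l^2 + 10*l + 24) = (l + 5)/(l + 4)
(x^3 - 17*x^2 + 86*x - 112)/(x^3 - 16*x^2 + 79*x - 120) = (x^2 - 9*x + 14)/(x^2 - 8*x + 15)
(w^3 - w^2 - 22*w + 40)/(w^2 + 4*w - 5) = (w^2 - 6*w + 8)/(w - 1)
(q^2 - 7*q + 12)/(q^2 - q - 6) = (q - 4)/(q + 2)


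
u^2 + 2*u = u*(u + 2)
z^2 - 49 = (z - 7)*(z + 7)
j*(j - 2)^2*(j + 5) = j^4 + j^3 - 16*j^2 + 20*j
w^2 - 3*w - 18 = (w - 6)*(w + 3)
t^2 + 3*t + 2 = (t + 1)*(t + 2)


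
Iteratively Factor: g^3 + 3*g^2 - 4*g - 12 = (g + 2)*(g^2 + g - 6) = (g + 2)*(g + 3)*(g - 2)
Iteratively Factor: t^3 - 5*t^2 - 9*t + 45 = (t - 5)*(t^2 - 9) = (t - 5)*(t - 3)*(t + 3)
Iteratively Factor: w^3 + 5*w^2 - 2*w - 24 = (w - 2)*(w^2 + 7*w + 12) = (w - 2)*(w + 3)*(w + 4)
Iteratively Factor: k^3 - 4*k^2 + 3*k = (k)*(k^2 - 4*k + 3) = k*(k - 1)*(k - 3)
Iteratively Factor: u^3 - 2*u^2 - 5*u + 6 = (u - 1)*(u^2 - u - 6) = (u - 3)*(u - 1)*(u + 2)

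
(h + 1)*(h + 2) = h^2 + 3*h + 2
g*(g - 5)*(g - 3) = g^3 - 8*g^2 + 15*g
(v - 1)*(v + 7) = v^2 + 6*v - 7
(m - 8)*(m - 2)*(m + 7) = m^3 - 3*m^2 - 54*m + 112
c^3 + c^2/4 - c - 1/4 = (c - 1)*(c + 1/4)*(c + 1)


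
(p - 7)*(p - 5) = p^2 - 12*p + 35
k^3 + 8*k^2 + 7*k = k*(k + 1)*(k + 7)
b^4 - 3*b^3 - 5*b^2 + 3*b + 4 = (b - 4)*(b - 1)*(b + 1)^2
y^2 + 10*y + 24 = (y + 4)*(y + 6)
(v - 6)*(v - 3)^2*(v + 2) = v^4 - 10*v^3 + 21*v^2 + 36*v - 108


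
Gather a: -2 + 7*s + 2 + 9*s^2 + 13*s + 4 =9*s^2 + 20*s + 4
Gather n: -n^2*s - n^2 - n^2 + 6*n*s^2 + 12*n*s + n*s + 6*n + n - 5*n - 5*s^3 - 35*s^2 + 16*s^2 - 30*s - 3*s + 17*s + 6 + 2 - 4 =n^2*(-s - 2) + n*(6*s^2 + 13*s + 2) - 5*s^3 - 19*s^2 - 16*s + 4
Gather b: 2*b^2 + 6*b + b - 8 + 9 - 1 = 2*b^2 + 7*b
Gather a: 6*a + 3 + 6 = 6*a + 9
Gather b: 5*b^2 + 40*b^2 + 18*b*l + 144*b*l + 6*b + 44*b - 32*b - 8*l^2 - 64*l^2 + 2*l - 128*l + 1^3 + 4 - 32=45*b^2 + b*(162*l + 18) - 72*l^2 - 126*l - 27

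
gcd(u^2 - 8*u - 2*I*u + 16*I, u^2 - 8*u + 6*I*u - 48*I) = u - 8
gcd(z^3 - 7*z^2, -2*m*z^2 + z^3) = z^2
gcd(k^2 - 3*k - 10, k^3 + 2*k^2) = k + 2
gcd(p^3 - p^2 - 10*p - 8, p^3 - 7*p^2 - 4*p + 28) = p + 2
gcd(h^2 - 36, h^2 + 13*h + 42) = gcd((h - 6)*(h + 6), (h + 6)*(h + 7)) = h + 6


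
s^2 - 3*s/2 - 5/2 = (s - 5/2)*(s + 1)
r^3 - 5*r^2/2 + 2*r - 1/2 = (r - 1)^2*(r - 1/2)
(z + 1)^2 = z^2 + 2*z + 1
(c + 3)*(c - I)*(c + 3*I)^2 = c^4 + 3*c^3 + 5*I*c^3 - 3*c^2 + 15*I*c^2 - 9*c + 9*I*c + 27*I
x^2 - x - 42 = (x - 7)*(x + 6)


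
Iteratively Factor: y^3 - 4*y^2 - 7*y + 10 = (y - 5)*(y^2 + y - 2) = (y - 5)*(y - 1)*(y + 2)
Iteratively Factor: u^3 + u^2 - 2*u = (u + 2)*(u^2 - u) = u*(u + 2)*(u - 1)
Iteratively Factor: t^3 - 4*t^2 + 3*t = (t - 1)*(t^2 - 3*t) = t*(t - 1)*(t - 3)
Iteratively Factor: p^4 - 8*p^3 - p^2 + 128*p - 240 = (p - 4)*(p^3 - 4*p^2 - 17*p + 60) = (p - 5)*(p - 4)*(p^2 + p - 12) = (p - 5)*(p - 4)*(p + 4)*(p - 3)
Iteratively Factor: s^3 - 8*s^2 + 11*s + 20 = (s + 1)*(s^2 - 9*s + 20) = (s - 5)*(s + 1)*(s - 4)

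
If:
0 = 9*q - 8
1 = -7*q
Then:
No Solution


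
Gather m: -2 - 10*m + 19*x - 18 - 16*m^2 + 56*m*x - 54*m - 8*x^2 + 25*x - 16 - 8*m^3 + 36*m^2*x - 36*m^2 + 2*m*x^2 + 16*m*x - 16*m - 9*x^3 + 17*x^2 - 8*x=-8*m^3 + m^2*(36*x - 52) + m*(2*x^2 + 72*x - 80) - 9*x^3 + 9*x^2 + 36*x - 36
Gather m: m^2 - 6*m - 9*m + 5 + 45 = m^2 - 15*m + 50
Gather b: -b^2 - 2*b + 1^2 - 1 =-b^2 - 2*b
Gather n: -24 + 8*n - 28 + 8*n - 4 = 16*n - 56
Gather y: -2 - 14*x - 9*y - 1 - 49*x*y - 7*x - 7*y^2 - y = -21*x - 7*y^2 + y*(-49*x - 10) - 3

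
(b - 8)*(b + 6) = b^2 - 2*b - 48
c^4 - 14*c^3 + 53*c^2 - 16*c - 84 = (c - 7)*(c - 6)*(c - 2)*(c + 1)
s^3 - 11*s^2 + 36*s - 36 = (s - 6)*(s - 3)*(s - 2)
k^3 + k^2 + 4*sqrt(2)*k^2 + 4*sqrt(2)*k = k*(k + 1)*(k + 4*sqrt(2))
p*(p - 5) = p^2 - 5*p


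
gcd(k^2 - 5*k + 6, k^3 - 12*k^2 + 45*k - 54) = k - 3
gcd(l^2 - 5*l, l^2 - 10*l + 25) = l - 5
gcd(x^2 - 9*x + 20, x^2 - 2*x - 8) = x - 4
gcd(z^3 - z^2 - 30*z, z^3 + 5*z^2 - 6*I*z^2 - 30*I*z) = z^2 + 5*z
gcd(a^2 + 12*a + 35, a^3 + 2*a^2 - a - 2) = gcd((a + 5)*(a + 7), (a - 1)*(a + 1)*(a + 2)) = 1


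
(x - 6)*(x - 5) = x^2 - 11*x + 30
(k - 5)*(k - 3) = k^2 - 8*k + 15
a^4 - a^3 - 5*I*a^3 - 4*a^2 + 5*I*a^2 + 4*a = a*(a - 1)*(a - 4*I)*(a - I)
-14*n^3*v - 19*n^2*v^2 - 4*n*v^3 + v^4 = v*(-7*n + v)*(n + v)*(2*n + v)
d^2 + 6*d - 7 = (d - 1)*(d + 7)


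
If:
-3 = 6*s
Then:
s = -1/2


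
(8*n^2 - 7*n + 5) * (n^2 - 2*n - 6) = 8*n^4 - 23*n^3 - 29*n^2 + 32*n - 30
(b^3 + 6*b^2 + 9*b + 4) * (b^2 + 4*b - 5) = b^5 + 10*b^4 + 28*b^3 + 10*b^2 - 29*b - 20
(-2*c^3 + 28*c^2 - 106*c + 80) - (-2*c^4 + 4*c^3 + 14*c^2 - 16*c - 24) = 2*c^4 - 6*c^3 + 14*c^2 - 90*c + 104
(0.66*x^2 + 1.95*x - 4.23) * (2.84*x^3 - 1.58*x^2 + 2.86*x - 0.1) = 1.8744*x^5 + 4.4952*x^4 - 13.2066*x^3 + 12.1944*x^2 - 12.2928*x + 0.423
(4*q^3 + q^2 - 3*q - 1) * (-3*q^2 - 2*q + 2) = -12*q^5 - 11*q^4 + 15*q^3 + 11*q^2 - 4*q - 2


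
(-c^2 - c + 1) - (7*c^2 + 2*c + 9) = -8*c^2 - 3*c - 8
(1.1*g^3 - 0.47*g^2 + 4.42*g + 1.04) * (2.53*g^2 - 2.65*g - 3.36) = 2.783*g^5 - 4.1041*g^4 + 8.7321*g^3 - 7.5026*g^2 - 17.6072*g - 3.4944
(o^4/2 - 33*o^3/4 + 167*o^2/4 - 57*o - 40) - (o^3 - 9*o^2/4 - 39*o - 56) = o^4/2 - 37*o^3/4 + 44*o^2 - 18*o + 16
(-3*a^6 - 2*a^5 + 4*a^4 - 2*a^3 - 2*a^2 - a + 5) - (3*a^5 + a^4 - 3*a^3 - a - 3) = -3*a^6 - 5*a^5 + 3*a^4 + a^3 - 2*a^2 + 8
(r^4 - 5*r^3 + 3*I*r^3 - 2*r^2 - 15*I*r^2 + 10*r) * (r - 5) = r^5 - 10*r^4 + 3*I*r^4 + 23*r^3 - 30*I*r^3 + 20*r^2 + 75*I*r^2 - 50*r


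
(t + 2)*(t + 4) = t^2 + 6*t + 8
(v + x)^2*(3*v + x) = 3*v^3 + 7*v^2*x + 5*v*x^2 + x^3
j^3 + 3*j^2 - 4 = (j - 1)*(j + 2)^2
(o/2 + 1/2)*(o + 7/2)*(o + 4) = o^3/2 + 17*o^2/4 + 43*o/4 + 7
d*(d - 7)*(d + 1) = d^3 - 6*d^2 - 7*d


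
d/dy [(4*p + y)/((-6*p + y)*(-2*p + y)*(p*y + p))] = (-(2*p - y)*(4*p + y)*(6*p - y) + (2*p - y)*(4*p + y)*(y + 1) + (2*p - y)*(6*p - y)*(y + 1) + (4*p + y)*(6*p - y)*(y + 1))/(p*(2*p - y)^2*(6*p - y)^2*(y + 1)^2)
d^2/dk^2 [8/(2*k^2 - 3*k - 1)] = 16*(4*k^2 - 6*k - (4*k - 3)^2 - 2)/(-2*k^2 + 3*k + 1)^3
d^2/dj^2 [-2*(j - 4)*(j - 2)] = -4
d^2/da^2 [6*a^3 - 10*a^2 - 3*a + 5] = 36*a - 20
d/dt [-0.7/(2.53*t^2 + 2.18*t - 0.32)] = (3.542*t + 1.526)/(2.53*t^2 + 2.18*t - 0.32)^2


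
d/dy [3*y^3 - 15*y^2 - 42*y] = 9*y^2 - 30*y - 42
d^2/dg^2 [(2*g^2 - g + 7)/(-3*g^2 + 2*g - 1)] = 2*(-3*g^3 - 171*g^2 + 117*g - 7)/(27*g^6 - 54*g^5 + 63*g^4 - 44*g^3 + 21*g^2 - 6*g + 1)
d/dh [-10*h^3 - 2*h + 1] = -30*h^2 - 2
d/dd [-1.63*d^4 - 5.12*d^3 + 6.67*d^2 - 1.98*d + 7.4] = -6.52*d^3 - 15.36*d^2 + 13.34*d - 1.98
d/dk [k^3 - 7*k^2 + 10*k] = 3*k^2 - 14*k + 10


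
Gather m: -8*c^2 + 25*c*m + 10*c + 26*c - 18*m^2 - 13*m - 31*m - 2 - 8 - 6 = -8*c^2 + 36*c - 18*m^2 + m*(25*c - 44) - 16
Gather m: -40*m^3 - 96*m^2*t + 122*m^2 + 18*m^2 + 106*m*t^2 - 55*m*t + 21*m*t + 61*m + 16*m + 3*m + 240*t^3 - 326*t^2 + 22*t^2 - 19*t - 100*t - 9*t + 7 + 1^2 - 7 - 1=-40*m^3 + m^2*(140 - 96*t) + m*(106*t^2 - 34*t + 80) + 240*t^3 - 304*t^2 - 128*t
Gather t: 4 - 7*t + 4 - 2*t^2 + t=-2*t^2 - 6*t + 8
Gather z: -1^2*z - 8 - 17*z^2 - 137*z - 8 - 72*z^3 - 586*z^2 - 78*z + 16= -72*z^3 - 603*z^2 - 216*z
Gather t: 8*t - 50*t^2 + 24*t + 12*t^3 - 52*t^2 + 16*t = 12*t^3 - 102*t^2 + 48*t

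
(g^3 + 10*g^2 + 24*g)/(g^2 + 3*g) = (g^2 + 10*g + 24)/(g + 3)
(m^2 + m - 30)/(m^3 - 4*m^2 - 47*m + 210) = (m + 6)/(m^2 + m - 42)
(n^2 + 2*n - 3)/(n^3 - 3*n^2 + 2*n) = (n + 3)/(n*(n - 2))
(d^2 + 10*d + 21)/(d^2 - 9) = (d + 7)/(d - 3)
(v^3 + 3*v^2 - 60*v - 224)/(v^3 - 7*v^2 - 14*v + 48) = (v^2 + 11*v + 28)/(v^2 + v - 6)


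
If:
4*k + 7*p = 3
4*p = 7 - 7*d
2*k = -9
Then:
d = -5/7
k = -9/2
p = 3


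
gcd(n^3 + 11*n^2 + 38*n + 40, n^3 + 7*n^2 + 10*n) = n^2 + 7*n + 10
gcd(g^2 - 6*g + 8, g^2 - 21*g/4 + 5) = g - 4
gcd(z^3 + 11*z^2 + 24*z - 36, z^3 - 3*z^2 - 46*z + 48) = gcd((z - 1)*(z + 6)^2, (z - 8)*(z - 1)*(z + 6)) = z^2 + 5*z - 6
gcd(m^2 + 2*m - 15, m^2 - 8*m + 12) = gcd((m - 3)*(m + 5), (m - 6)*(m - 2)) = 1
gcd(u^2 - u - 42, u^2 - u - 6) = 1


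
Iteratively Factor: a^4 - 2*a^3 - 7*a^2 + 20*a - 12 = (a - 2)*(a^3 - 7*a + 6) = (a - 2)^2*(a^2 + 2*a - 3) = (a - 2)^2*(a - 1)*(a + 3)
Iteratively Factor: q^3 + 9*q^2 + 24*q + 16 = (q + 4)*(q^2 + 5*q + 4) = (q + 1)*(q + 4)*(q + 4)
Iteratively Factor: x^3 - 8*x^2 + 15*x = (x - 5)*(x^2 - 3*x) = (x - 5)*(x - 3)*(x)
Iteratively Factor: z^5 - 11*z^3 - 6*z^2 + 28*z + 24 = (z + 2)*(z^4 - 2*z^3 - 7*z^2 + 8*z + 12) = (z + 2)^2*(z^3 - 4*z^2 + z + 6) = (z - 3)*(z + 2)^2*(z^2 - z - 2) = (z - 3)*(z - 2)*(z + 2)^2*(z + 1)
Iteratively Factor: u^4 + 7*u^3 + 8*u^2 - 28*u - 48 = (u + 4)*(u^3 + 3*u^2 - 4*u - 12) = (u + 2)*(u + 4)*(u^2 + u - 6) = (u + 2)*(u + 3)*(u + 4)*(u - 2)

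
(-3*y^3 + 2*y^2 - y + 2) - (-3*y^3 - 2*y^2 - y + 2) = 4*y^2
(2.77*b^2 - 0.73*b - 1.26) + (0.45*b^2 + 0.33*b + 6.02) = 3.22*b^2 - 0.4*b + 4.76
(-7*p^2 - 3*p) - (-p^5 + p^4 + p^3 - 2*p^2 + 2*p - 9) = p^5 - p^4 - p^3 - 5*p^2 - 5*p + 9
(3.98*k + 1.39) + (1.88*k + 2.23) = 5.86*k + 3.62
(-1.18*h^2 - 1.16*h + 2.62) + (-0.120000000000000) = -1.18*h^2 - 1.16*h + 2.5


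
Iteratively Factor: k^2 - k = (k)*(k - 1)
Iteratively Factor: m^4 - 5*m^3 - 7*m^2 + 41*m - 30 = (m - 1)*(m^3 - 4*m^2 - 11*m + 30) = (m - 5)*(m - 1)*(m^2 + m - 6) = (m - 5)*(m - 1)*(m + 3)*(m - 2)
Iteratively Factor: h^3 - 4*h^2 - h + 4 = (h - 1)*(h^2 - 3*h - 4) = (h - 1)*(h + 1)*(h - 4)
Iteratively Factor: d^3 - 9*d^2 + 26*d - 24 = (d - 2)*(d^2 - 7*d + 12) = (d - 4)*(d - 2)*(d - 3)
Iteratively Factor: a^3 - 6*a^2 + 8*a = (a)*(a^2 - 6*a + 8) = a*(a - 4)*(a - 2)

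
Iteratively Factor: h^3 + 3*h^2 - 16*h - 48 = (h + 3)*(h^2 - 16) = (h + 3)*(h + 4)*(h - 4)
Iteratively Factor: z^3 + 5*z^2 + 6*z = (z)*(z^2 + 5*z + 6) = z*(z + 3)*(z + 2)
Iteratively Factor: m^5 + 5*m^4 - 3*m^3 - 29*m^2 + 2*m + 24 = (m - 2)*(m^4 + 7*m^3 + 11*m^2 - 7*m - 12) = (m - 2)*(m + 4)*(m^3 + 3*m^2 - m - 3) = (m - 2)*(m + 1)*(m + 4)*(m^2 + 2*m - 3) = (m - 2)*(m + 1)*(m + 3)*(m + 4)*(m - 1)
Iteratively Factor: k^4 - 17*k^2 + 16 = (k + 1)*(k^3 - k^2 - 16*k + 16) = (k - 4)*(k + 1)*(k^2 + 3*k - 4) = (k - 4)*(k - 1)*(k + 1)*(k + 4)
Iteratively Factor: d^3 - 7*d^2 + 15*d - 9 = (d - 3)*(d^2 - 4*d + 3) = (d - 3)*(d - 1)*(d - 3)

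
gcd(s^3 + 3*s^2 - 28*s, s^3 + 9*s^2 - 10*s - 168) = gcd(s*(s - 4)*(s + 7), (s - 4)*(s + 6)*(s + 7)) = s^2 + 3*s - 28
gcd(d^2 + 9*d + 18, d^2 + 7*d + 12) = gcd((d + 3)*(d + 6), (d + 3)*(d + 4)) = d + 3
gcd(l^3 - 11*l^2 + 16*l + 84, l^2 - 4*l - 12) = l^2 - 4*l - 12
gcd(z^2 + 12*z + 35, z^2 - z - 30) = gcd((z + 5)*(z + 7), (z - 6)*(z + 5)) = z + 5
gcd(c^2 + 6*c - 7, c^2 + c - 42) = c + 7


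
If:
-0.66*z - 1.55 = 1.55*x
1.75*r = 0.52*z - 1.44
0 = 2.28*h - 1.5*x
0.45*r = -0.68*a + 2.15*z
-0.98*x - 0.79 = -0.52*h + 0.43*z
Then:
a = -2.30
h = -0.39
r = -1.11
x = -0.59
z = -0.96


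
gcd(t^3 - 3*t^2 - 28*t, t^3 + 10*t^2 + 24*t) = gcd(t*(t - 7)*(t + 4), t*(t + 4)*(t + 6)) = t^2 + 4*t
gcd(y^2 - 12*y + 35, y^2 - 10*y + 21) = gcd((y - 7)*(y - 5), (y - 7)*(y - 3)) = y - 7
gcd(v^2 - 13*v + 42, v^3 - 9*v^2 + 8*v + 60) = v - 6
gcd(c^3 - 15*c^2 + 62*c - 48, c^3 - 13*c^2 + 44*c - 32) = c^2 - 9*c + 8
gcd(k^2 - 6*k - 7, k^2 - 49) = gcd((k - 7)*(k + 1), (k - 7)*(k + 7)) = k - 7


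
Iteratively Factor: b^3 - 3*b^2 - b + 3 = (b - 1)*(b^2 - 2*b - 3) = (b - 3)*(b - 1)*(b + 1)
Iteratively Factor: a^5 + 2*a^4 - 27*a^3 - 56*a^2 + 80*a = (a)*(a^4 + 2*a^3 - 27*a^2 - 56*a + 80) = a*(a - 5)*(a^3 + 7*a^2 + 8*a - 16) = a*(a - 5)*(a - 1)*(a^2 + 8*a + 16) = a*(a - 5)*(a - 1)*(a + 4)*(a + 4)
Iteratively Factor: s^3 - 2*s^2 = (s)*(s^2 - 2*s) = s*(s - 2)*(s)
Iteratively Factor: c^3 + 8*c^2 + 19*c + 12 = (c + 3)*(c^2 + 5*c + 4) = (c + 1)*(c + 3)*(c + 4)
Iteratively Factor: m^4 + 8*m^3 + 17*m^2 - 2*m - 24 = (m + 2)*(m^3 + 6*m^2 + 5*m - 12) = (m - 1)*(m + 2)*(m^2 + 7*m + 12) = (m - 1)*(m + 2)*(m + 3)*(m + 4)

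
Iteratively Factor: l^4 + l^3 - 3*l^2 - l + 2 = (l - 1)*(l^3 + 2*l^2 - l - 2) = (l - 1)^2*(l^2 + 3*l + 2) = (l - 1)^2*(l + 2)*(l + 1)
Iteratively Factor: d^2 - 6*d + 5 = (d - 5)*(d - 1)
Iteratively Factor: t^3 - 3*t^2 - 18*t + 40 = (t - 5)*(t^2 + 2*t - 8) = (t - 5)*(t + 4)*(t - 2)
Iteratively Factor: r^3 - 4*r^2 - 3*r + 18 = (r - 3)*(r^2 - r - 6) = (r - 3)*(r + 2)*(r - 3)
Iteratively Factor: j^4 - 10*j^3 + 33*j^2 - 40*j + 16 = (j - 1)*(j^3 - 9*j^2 + 24*j - 16) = (j - 4)*(j - 1)*(j^2 - 5*j + 4) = (j - 4)^2*(j - 1)*(j - 1)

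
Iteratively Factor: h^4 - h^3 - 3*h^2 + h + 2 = (h + 1)*(h^3 - 2*h^2 - h + 2) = (h - 1)*(h + 1)*(h^2 - h - 2) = (h - 1)*(h + 1)^2*(h - 2)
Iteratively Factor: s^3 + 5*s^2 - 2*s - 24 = (s - 2)*(s^2 + 7*s + 12) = (s - 2)*(s + 4)*(s + 3)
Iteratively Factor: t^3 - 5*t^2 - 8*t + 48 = (t + 3)*(t^2 - 8*t + 16) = (t - 4)*(t + 3)*(t - 4)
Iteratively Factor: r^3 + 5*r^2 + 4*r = (r + 4)*(r^2 + r) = (r + 1)*(r + 4)*(r)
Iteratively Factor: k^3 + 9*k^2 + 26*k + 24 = (k + 4)*(k^2 + 5*k + 6) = (k + 2)*(k + 4)*(k + 3)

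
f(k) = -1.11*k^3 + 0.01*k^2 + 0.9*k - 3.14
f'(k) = -3.33*k^2 + 0.02*k + 0.9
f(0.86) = -3.06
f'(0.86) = -1.55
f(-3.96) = 62.38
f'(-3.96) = -51.40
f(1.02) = -3.39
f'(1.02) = -2.54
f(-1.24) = -2.12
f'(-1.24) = -4.25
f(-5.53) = 179.90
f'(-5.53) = -101.04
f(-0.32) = -3.39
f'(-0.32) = 0.55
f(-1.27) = -1.99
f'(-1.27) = -4.50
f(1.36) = -4.69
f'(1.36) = -5.23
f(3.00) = -30.32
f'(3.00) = -29.01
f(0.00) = -3.14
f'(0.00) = 0.90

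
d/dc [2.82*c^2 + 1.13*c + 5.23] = 5.64*c + 1.13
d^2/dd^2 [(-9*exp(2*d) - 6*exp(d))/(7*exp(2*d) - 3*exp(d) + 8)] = (-483*exp(4*d) + 1809*exp(3*d) + 2664*exp(2*d) - 2448*exp(d) - 384)*exp(d)/(343*exp(6*d) - 441*exp(5*d) + 1365*exp(4*d) - 1035*exp(3*d) + 1560*exp(2*d) - 576*exp(d) + 512)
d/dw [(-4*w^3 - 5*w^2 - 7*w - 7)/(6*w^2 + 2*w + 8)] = (-12*w^4 - 8*w^3 - 32*w^2 + 2*w - 21)/(2*(9*w^4 + 6*w^3 + 25*w^2 + 8*w + 16))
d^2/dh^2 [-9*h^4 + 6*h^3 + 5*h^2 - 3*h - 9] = -108*h^2 + 36*h + 10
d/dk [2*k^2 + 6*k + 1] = 4*k + 6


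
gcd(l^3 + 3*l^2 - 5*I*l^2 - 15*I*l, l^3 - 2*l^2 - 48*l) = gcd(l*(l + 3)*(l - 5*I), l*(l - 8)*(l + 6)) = l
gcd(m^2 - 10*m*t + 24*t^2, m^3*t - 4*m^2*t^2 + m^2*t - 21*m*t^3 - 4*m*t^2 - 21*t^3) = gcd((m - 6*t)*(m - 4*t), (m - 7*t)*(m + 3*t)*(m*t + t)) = 1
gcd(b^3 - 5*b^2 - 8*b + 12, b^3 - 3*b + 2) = b^2 + b - 2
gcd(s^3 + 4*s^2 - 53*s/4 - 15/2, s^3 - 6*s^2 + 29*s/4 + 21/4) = s + 1/2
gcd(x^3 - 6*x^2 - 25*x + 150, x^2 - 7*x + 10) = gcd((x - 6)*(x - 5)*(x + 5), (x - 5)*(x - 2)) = x - 5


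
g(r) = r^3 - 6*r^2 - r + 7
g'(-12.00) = 575.00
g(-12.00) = -2573.00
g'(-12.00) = 575.00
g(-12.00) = -2573.00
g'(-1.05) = 14.91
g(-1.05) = 0.28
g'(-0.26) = 2.32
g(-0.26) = 6.84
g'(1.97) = -13.00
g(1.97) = -10.61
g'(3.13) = -9.17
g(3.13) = -24.25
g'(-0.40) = 4.28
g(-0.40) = 6.38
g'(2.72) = -11.44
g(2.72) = -19.99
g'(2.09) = -12.98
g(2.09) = -12.17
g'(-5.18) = 141.66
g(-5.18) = -287.81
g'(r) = 3*r^2 - 12*r - 1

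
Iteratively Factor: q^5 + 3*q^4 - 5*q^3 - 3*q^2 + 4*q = (q)*(q^4 + 3*q^3 - 5*q^2 - 3*q + 4) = q*(q + 1)*(q^3 + 2*q^2 - 7*q + 4) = q*(q - 1)*(q + 1)*(q^2 + 3*q - 4) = q*(q - 1)^2*(q + 1)*(q + 4)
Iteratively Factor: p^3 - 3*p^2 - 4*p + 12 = (p - 2)*(p^2 - p - 6) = (p - 2)*(p + 2)*(p - 3)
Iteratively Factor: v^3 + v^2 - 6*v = (v)*(v^2 + v - 6) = v*(v + 3)*(v - 2)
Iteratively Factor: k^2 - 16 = (k + 4)*(k - 4)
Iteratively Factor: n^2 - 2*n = (n - 2)*(n)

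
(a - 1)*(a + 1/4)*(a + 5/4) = a^3 + a^2/2 - 19*a/16 - 5/16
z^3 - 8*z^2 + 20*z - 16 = (z - 4)*(z - 2)^2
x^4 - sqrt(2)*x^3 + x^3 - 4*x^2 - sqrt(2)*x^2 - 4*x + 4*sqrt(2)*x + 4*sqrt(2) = (x - 2)*(x + 1)*(x + 2)*(x - sqrt(2))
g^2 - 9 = (g - 3)*(g + 3)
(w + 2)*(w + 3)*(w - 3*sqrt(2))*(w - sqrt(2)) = w^4 - 4*sqrt(2)*w^3 + 5*w^3 - 20*sqrt(2)*w^2 + 12*w^2 - 24*sqrt(2)*w + 30*w + 36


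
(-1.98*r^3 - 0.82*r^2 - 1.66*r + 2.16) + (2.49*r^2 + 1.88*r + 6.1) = -1.98*r^3 + 1.67*r^2 + 0.22*r + 8.26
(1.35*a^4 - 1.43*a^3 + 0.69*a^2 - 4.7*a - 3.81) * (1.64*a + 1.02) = 2.214*a^5 - 0.9682*a^4 - 0.327*a^3 - 7.0042*a^2 - 11.0424*a - 3.8862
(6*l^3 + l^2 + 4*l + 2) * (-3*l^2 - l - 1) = -18*l^5 - 9*l^4 - 19*l^3 - 11*l^2 - 6*l - 2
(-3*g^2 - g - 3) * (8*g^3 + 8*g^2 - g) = -24*g^5 - 32*g^4 - 29*g^3 - 23*g^2 + 3*g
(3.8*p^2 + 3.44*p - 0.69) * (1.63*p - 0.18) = 6.194*p^3 + 4.9232*p^2 - 1.7439*p + 0.1242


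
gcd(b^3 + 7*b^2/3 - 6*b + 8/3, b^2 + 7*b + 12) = b + 4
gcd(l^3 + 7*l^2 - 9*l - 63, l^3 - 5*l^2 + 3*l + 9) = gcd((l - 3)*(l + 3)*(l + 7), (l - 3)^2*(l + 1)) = l - 3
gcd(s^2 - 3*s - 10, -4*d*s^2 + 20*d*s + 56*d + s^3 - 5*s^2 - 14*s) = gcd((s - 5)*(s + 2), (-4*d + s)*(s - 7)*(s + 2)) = s + 2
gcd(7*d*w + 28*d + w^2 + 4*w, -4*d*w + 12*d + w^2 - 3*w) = 1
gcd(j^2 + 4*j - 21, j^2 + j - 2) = 1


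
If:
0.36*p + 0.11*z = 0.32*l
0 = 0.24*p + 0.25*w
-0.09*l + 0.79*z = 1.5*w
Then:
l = -0.294117647058824*z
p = -0.566993464052288*z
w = 0.544313725490196*z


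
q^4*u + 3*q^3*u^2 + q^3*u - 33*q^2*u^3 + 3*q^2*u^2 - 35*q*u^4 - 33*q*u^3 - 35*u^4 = (q - 5*u)*(q + u)*(q + 7*u)*(q*u + u)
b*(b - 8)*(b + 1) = b^3 - 7*b^2 - 8*b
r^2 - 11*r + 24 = (r - 8)*(r - 3)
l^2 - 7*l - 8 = (l - 8)*(l + 1)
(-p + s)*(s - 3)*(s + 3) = -p*s^2 + 9*p + s^3 - 9*s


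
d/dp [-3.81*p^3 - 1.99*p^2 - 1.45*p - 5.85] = -11.43*p^2 - 3.98*p - 1.45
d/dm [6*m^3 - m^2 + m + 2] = 18*m^2 - 2*m + 1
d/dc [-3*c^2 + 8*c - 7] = 8 - 6*c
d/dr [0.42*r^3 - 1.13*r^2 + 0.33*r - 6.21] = 1.26*r^2 - 2.26*r + 0.33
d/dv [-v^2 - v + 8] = -2*v - 1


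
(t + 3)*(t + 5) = t^2 + 8*t + 15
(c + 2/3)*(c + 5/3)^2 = c^3 + 4*c^2 + 5*c + 50/27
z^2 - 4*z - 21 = (z - 7)*(z + 3)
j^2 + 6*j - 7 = (j - 1)*(j + 7)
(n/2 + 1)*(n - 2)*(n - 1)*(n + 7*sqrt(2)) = n^4/2 - n^3/2 + 7*sqrt(2)*n^3/2 - 7*sqrt(2)*n^2/2 - 2*n^2 - 14*sqrt(2)*n + 2*n + 14*sqrt(2)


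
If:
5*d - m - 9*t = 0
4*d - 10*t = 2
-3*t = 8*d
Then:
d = 3/46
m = 87/46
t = -4/23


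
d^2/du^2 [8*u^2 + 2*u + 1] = 16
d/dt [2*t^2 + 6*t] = 4*t + 6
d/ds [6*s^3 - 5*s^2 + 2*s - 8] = 18*s^2 - 10*s + 2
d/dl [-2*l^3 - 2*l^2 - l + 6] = -6*l^2 - 4*l - 1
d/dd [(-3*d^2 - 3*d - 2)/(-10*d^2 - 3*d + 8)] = (-21*d^2 - 88*d - 30)/(100*d^4 + 60*d^3 - 151*d^2 - 48*d + 64)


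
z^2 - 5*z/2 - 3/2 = (z - 3)*(z + 1/2)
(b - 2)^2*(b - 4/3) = b^3 - 16*b^2/3 + 28*b/3 - 16/3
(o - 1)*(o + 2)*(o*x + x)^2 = o^4*x^2 + 3*o^3*x^2 + o^2*x^2 - 3*o*x^2 - 2*x^2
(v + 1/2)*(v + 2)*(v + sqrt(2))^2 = v^4 + 5*v^3/2 + 2*sqrt(2)*v^3 + 3*v^2 + 5*sqrt(2)*v^2 + 2*sqrt(2)*v + 5*v + 2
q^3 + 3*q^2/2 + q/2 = q*(q + 1/2)*(q + 1)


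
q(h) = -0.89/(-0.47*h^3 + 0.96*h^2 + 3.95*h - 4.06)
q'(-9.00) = -0.00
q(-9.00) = -0.00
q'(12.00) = -0.00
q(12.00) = 0.00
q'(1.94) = 0.15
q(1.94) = -0.24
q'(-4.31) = -0.02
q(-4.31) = -0.03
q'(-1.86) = -0.16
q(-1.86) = 0.18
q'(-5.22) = -0.01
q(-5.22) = -0.01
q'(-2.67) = -7.14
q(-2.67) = -0.75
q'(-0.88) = 0.02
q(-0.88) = 0.14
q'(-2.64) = -13.46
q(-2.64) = -1.05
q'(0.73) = 5.70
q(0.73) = 1.05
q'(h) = -0.89*(1.41*h^2 - 1.92*h - 3.95)/(-0.47*h^3 + 0.96*h^2 + 3.95*h - 4.06)^2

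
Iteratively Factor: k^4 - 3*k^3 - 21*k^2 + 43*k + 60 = (k - 3)*(k^3 - 21*k - 20) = (k - 3)*(k + 4)*(k^2 - 4*k - 5) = (k - 5)*(k - 3)*(k + 4)*(k + 1)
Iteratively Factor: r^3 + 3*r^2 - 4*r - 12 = (r - 2)*(r^2 + 5*r + 6) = (r - 2)*(r + 2)*(r + 3)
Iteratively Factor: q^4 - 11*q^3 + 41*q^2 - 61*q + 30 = (q - 3)*(q^3 - 8*q^2 + 17*q - 10) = (q - 3)*(q - 1)*(q^2 - 7*q + 10) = (q - 5)*(q - 3)*(q - 1)*(q - 2)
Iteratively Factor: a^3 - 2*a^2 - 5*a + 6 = (a + 2)*(a^2 - 4*a + 3) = (a - 1)*(a + 2)*(a - 3)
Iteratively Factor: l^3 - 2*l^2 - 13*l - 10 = (l - 5)*(l^2 + 3*l + 2) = (l - 5)*(l + 1)*(l + 2)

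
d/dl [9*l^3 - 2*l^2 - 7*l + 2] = 27*l^2 - 4*l - 7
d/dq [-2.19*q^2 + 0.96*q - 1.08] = 0.96 - 4.38*q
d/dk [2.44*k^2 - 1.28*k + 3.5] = 4.88*k - 1.28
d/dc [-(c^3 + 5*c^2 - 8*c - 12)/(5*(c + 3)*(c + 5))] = (-c^4 - 16*c^3 - 93*c^2 - 174*c + 24)/(5*(c^4 + 16*c^3 + 94*c^2 + 240*c + 225))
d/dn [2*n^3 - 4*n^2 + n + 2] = 6*n^2 - 8*n + 1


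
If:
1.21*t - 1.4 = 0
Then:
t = 1.16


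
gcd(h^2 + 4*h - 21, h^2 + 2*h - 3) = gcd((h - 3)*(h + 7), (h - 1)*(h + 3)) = 1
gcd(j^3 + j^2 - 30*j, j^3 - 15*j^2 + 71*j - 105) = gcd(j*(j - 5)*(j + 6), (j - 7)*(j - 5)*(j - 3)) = j - 5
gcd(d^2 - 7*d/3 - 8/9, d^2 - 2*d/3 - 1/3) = d + 1/3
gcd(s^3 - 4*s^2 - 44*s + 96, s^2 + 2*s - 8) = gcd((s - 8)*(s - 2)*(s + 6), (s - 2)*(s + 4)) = s - 2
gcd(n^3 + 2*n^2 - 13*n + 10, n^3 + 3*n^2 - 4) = n - 1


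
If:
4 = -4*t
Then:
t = -1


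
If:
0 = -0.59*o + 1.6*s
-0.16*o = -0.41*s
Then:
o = 0.00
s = 0.00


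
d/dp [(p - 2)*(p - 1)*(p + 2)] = 3*p^2 - 2*p - 4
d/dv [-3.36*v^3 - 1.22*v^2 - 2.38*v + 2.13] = -10.08*v^2 - 2.44*v - 2.38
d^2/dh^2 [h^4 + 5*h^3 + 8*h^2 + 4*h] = 12*h^2 + 30*h + 16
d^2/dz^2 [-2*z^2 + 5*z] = -4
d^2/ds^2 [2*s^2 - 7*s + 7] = 4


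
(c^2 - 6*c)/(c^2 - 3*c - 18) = c/(c + 3)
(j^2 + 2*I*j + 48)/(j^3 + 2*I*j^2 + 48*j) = 1/j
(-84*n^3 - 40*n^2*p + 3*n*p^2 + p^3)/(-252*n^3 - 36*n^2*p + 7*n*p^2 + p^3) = (2*n + p)/(6*n + p)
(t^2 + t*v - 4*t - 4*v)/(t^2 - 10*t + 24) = (t + v)/(t - 6)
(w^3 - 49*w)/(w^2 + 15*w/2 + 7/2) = 2*w*(w - 7)/(2*w + 1)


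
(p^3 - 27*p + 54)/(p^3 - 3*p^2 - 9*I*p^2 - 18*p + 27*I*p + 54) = (p^2 + 3*p - 18)/(p^2 - 9*I*p - 18)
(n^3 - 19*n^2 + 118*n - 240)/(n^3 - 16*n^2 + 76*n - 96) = (n - 5)/(n - 2)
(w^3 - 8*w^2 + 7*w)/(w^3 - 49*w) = (w - 1)/(w + 7)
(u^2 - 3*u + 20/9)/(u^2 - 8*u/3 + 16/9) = (3*u - 5)/(3*u - 4)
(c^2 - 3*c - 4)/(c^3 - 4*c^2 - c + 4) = 1/(c - 1)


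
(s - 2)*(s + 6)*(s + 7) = s^3 + 11*s^2 + 16*s - 84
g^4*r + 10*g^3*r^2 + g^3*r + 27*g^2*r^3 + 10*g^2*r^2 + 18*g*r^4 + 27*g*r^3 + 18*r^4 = (g + r)*(g + 3*r)*(g + 6*r)*(g*r + r)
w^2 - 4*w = w*(w - 4)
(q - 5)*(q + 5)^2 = q^3 + 5*q^2 - 25*q - 125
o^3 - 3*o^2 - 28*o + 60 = (o - 6)*(o - 2)*(o + 5)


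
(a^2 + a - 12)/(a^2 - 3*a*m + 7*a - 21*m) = (a^2 + a - 12)/(a^2 - 3*a*m + 7*a - 21*m)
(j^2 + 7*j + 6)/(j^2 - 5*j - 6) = (j + 6)/(j - 6)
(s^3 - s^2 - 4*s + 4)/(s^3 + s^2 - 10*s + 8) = (s + 2)/(s + 4)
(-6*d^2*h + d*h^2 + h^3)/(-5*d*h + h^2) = (6*d^2 - d*h - h^2)/(5*d - h)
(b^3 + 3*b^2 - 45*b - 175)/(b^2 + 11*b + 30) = (b^2 - 2*b - 35)/(b + 6)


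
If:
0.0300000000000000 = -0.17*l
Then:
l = -0.18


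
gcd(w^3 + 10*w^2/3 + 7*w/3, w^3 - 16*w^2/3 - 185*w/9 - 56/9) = w + 7/3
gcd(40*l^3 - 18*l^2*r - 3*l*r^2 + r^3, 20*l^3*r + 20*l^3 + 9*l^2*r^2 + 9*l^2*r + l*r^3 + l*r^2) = 4*l + r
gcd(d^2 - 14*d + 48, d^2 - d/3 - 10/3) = 1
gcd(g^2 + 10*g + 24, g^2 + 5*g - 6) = g + 6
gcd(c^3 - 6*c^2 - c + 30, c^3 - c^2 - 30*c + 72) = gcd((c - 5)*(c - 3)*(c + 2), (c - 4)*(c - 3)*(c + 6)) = c - 3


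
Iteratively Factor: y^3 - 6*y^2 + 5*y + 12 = (y + 1)*(y^2 - 7*y + 12) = (y - 3)*(y + 1)*(y - 4)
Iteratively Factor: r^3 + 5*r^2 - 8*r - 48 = (r - 3)*(r^2 + 8*r + 16) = (r - 3)*(r + 4)*(r + 4)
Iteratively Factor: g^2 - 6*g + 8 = (g - 4)*(g - 2)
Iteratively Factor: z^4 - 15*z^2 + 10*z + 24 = (z - 2)*(z^3 + 2*z^2 - 11*z - 12) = (z - 3)*(z - 2)*(z^2 + 5*z + 4) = (z - 3)*(z - 2)*(z + 1)*(z + 4)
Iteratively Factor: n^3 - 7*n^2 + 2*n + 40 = (n - 4)*(n^2 - 3*n - 10) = (n - 4)*(n + 2)*(n - 5)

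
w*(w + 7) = w^2 + 7*w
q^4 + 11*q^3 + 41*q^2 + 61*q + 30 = (q + 1)*(q + 2)*(q + 3)*(q + 5)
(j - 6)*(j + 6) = j^2 - 36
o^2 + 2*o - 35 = (o - 5)*(o + 7)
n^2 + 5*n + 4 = (n + 1)*(n + 4)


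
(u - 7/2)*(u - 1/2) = u^2 - 4*u + 7/4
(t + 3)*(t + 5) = t^2 + 8*t + 15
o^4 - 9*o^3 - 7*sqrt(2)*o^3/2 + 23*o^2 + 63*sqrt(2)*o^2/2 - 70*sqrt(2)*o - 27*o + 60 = (o - 5)*(o - 4)*(o - 3*sqrt(2))*(o - sqrt(2)/2)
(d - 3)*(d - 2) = d^2 - 5*d + 6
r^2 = r^2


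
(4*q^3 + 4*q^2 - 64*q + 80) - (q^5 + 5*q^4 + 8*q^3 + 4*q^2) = -q^5 - 5*q^4 - 4*q^3 - 64*q + 80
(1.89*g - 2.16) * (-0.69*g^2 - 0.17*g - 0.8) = -1.3041*g^3 + 1.1691*g^2 - 1.1448*g + 1.728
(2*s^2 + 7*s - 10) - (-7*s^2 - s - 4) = 9*s^2 + 8*s - 6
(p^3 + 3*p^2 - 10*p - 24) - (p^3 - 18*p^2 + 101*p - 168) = 21*p^2 - 111*p + 144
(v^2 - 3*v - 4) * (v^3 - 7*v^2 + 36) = v^5 - 10*v^4 + 17*v^3 + 64*v^2 - 108*v - 144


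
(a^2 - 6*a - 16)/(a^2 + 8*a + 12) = (a - 8)/(a + 6)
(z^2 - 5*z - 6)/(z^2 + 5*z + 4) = (z - 6)/(z + 4)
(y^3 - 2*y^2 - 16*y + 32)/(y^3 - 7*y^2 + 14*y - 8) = (y + 4)/(y - 1)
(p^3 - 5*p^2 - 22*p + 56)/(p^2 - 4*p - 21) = (p^2 + 2*p - 8)/(p + 3)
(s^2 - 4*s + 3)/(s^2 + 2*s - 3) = (s - 3)/(s + 3)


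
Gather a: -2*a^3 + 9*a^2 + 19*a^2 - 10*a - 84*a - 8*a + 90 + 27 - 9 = -2*a^3 + 28*a^2 - 102*a + 108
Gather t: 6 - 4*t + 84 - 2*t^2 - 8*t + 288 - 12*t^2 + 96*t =-14*t^2 + 84*t + 378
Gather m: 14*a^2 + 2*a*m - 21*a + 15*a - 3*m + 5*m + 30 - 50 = 14*a^2 - 6*a + m*(2*a + 2) - 20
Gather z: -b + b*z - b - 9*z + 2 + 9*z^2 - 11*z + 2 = -2*b + 9*z^2 + z*(b - 20) + 4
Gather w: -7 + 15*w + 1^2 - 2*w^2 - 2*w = -2*w^2 + 13*w - 6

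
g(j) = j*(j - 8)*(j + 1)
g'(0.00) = -8.00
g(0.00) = 0.00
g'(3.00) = -23.00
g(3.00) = -60.00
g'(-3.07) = 63.25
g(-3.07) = -70.35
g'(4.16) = -14.32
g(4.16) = -82.43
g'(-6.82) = 227.02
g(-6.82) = -588.24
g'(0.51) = -14.36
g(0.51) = -5.77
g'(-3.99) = 95.62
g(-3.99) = -143.04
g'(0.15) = -10.03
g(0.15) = -1.35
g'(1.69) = -23.09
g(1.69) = -28.69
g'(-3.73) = 85.96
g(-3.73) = -119.45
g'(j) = j*(j - 8) + j*(j + 1) + (j - 8)*(j + 1)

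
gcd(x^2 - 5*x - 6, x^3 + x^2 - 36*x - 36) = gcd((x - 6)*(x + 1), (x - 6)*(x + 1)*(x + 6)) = x^2 - 5*x - 6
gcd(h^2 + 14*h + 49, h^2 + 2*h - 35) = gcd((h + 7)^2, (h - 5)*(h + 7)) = h + 7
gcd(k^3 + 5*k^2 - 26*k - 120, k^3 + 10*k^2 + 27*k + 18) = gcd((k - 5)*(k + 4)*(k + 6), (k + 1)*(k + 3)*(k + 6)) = k + 6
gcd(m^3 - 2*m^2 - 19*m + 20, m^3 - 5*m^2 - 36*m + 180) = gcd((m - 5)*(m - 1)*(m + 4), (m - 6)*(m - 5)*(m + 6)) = m - 5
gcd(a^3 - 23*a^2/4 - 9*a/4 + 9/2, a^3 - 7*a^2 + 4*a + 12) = a^2 - 5*a - 6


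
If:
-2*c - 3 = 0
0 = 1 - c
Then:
No Solution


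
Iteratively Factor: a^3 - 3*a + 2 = (a + 2)*(a^2 - 2*a + 1) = (a - 1)*(a + 2)*(a - 1)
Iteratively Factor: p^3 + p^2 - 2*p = (p + 2)*(p^2 - p) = (p - 1)*(p + 2)*(p)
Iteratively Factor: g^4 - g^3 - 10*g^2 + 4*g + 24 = (g + 2)*(g^3 - 3*g^2 - 4*g + 12) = (g + 2)^2*(g^2 - 5*g + 6) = (g - 3)*(g + 2)^2*(g - 2)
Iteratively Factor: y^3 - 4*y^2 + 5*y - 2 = (y - 1)*(y^2 - 3*y + 2) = (y - 2)*(y - 1)*(y - 1)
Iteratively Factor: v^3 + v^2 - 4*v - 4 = (v - 2)*(v^2 + 3*v + 2) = (v - 2)*(v + 1)*(v + 2)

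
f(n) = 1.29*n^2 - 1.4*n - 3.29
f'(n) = 2.58*n - 1.4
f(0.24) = -3.55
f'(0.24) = -0.78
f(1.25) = -3.02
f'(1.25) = 1.82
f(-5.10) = 37.40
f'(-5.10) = -14.56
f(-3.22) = 14.59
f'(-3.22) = -9.71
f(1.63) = -2.14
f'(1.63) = 2.81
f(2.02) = -0.85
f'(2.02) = 3.81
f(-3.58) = 18.26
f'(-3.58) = -10.64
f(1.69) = -1.97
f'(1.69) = 2.96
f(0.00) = -3.29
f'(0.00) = -1.40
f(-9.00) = 113.80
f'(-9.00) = -24.62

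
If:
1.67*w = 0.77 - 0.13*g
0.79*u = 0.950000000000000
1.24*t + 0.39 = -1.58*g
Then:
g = 5.92307692307692 - 12.8461538461538*w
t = 16.3684863523573*w - 7.86166253101737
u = 1.20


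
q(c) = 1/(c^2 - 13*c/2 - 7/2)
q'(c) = (13/2 - 2*c)/(c^2 - 13*c/2 - 7/2)^2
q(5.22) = -0.10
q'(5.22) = -0.04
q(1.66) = -0.09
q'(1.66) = 0.02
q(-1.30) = 0.15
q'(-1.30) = 0.21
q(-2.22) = 0.06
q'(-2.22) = 0.04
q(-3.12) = 0.04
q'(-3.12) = 0.02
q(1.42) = -0.09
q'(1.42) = 0.03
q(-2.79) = 0.04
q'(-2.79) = 0.02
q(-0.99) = 0.26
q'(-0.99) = 0.55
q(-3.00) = 0.04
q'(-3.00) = 0.02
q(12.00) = 0.02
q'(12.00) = 0.00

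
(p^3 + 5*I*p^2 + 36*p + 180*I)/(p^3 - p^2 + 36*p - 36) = (p + 5*I)/(p - 1)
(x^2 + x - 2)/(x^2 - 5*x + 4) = (x + 2)/(x - 4)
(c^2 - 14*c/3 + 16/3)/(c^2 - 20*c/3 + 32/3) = (c - 2)/(c - 4)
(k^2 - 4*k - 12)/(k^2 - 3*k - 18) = (k + 2)/(k + 3)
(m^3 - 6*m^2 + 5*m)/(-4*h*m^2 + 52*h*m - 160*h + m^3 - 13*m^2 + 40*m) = m*(1 - m)/(4*h*m - 32*h - m^2 + 8*m)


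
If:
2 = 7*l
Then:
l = 2/7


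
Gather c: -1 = -1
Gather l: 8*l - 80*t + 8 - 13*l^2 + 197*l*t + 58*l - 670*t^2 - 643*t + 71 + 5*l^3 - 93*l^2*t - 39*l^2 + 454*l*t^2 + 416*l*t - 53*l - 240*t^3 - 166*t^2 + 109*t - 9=5*l^3 + l^2*(-93*t - 52) + l*(454*t^2 + 613*t + 13) - 240*t^3 - 836*t^2 - 614*t + 70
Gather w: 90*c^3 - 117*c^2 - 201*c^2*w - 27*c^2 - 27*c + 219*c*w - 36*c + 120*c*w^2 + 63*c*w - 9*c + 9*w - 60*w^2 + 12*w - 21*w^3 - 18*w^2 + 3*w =90*c^3 - 144*c^2 - 72*c - 21*w^3 + w^2*(120*c - 78) + w*(-201*c^2 + 282*c + 24)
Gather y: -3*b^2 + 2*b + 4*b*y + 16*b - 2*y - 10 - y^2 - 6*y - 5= -3*b^2 + 18*b - y^2 + y*(4*b - 8) - 15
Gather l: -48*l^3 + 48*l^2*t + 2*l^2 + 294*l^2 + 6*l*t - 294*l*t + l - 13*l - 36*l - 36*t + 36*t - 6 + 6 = -48*l^3 + l^2*(48*t + 296) + l*(-288*t - 48)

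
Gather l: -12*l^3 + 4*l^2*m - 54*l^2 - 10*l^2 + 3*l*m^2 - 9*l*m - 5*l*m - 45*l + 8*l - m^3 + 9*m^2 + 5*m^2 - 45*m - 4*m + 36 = -12*l^3 + l^2*(4*m - 64) + l*(3*m^2 - 14*m - 37) - m^3 + 14*m^2 - 49*m + 36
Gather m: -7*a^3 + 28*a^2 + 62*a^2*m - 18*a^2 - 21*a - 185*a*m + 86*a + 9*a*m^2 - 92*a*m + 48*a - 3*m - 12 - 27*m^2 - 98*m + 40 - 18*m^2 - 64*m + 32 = -7*a^3 + 10*a^2 + 113*a + m^2*(9*a - 45) + m*(62*a^2 - 277*a - 165) + 60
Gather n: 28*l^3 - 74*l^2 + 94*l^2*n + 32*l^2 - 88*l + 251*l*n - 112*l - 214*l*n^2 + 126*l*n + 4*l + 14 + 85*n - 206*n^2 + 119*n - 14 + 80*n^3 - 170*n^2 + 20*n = 28*l^3 - 42*l^2 - 196*l + 80*n^3 + n^2*(-214*l - 376) + n*(94*l^2 + 377*l + 224)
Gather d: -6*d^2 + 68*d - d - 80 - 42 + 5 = -6*d^2 + 67*d - 117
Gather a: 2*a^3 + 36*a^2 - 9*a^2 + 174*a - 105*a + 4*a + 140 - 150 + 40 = 2*a^3 + 27*a^2 + 73*a + 30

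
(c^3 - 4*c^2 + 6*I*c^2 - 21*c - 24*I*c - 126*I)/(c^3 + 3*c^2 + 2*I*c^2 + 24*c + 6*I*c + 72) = (c - 7)/(c - 4*I)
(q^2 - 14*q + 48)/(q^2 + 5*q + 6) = (q^2 - 14*q + 48)/(q^2 + 5*q + 6)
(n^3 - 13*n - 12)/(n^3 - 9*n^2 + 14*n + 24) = (n + 3)/(n - 6)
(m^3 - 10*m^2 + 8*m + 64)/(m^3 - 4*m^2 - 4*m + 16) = (m - 8)/(m - 2)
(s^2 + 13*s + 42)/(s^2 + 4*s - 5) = (s^2 + 13*s + 42)/(s^2 + 4*s - 5)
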